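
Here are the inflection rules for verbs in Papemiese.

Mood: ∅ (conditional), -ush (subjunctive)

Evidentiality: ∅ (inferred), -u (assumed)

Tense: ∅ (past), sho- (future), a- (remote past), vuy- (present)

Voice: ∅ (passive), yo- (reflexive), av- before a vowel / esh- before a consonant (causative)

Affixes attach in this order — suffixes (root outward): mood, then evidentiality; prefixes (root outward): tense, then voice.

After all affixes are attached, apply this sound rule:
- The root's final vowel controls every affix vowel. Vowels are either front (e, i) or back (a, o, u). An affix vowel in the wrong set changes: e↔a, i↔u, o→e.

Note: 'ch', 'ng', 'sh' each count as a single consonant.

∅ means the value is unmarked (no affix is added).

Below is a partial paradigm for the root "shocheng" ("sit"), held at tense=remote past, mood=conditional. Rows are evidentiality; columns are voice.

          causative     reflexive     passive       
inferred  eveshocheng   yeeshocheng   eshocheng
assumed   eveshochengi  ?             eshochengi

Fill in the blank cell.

yeeshochengi

Attach tense remote past a- → ashocheng.
mood = conditional: zero marking, form stays ashocheng.
Attach voice reflexive yo- → yoashocheng.
Attach evidentiality assumed -u → yoashochengu.
Apply vowel harmony: yoashochengu → yeeshochengi.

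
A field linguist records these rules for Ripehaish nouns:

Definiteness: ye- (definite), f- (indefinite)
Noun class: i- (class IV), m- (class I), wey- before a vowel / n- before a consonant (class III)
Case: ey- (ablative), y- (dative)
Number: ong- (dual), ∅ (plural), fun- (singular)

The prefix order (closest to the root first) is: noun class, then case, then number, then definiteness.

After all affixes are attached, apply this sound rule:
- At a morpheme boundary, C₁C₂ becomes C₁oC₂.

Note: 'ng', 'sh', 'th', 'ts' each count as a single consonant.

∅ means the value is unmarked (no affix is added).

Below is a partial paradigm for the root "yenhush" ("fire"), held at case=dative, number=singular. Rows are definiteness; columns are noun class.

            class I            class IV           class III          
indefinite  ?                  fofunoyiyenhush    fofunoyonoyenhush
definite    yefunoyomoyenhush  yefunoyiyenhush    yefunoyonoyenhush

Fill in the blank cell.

fofunoyomoyenhush

Attach noun class class I m- → myenhush.
Attach case dative y- → ymyenhush.
Attach number singular fun- → funymyenhush.
Attach definiteness indefinite f- → ffunymyenhush.
Apply epenthesis: ffunymyenhush → fofunoyomoyenhush.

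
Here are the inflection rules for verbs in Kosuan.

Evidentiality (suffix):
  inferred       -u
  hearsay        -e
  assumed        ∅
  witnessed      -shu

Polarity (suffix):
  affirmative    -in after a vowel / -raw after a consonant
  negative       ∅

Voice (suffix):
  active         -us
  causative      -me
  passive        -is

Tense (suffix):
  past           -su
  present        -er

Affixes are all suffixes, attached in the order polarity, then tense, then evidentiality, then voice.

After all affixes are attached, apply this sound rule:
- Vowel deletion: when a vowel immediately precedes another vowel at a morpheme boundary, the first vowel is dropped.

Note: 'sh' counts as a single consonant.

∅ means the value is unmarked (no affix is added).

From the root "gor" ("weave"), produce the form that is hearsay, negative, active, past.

gorsus

polarity = negative: zero marking, form stays gor.
Attach tense past -su → gorsu.
Attach evidentiality hearsay -e → gorsue.
Attach voice active -us → gorsueus.
Apply vowel deletion: gorsueus → gorsus.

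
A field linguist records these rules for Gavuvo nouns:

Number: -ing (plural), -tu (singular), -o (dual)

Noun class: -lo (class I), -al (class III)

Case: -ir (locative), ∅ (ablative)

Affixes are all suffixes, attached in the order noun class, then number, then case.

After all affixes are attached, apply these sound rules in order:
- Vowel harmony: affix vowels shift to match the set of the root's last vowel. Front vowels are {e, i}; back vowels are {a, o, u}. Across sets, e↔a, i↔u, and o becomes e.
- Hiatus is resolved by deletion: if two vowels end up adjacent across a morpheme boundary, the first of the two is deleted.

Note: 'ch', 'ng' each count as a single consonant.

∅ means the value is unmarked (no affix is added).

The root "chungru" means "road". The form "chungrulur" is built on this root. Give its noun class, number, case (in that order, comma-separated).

class I, dual, locative

Segment: chungru-lo-o-ir.
noun class: -lo → class I.
number: -o → dual.
case: -ir → locative.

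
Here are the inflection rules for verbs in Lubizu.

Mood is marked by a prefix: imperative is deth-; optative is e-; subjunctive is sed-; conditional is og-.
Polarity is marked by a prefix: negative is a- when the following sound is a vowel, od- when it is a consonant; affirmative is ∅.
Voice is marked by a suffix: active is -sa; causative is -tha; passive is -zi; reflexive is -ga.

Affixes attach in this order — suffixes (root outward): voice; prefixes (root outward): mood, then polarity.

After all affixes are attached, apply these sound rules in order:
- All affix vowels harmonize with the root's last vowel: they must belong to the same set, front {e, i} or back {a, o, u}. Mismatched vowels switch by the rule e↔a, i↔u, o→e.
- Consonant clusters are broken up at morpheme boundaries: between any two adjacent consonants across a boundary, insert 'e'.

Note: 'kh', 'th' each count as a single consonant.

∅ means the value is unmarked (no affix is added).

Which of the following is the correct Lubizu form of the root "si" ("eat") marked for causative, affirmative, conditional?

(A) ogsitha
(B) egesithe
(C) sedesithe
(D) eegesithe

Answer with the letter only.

Attach mood conditional og- → ogsi.
polarity = affirmative: zero marking, form stays ogsi.
Attach voice causative -tha → ogsitha.
Apply vowel harmony: ogsitha → egsithe.
Apply epenthesis: egsithe → egesithe.
So the correct form is egesithe, option (B).
(A) ogsitha is wrong: it fails to apply the sound rule(s).
(C) sedesithe is wrong: it uses subjunctive instead of conditional for mood.
(D) eegesithe is wrong: it uses negative instead of affirmative for polarity.

B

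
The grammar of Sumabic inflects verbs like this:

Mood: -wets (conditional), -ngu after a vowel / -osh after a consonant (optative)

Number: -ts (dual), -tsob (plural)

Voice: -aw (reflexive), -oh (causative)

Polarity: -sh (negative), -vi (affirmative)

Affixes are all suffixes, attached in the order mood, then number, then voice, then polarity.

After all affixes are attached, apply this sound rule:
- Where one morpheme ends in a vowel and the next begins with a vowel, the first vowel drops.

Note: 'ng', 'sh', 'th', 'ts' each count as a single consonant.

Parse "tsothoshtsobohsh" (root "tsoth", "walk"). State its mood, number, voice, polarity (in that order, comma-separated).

optative, plural, causative, negative

Segment: tsoth-osh-tsob-oh-sh.
mood: -ngu/osh → optative.
number: -tsob → plural.
voice: -oh → causative.
polarity: -sh → negative.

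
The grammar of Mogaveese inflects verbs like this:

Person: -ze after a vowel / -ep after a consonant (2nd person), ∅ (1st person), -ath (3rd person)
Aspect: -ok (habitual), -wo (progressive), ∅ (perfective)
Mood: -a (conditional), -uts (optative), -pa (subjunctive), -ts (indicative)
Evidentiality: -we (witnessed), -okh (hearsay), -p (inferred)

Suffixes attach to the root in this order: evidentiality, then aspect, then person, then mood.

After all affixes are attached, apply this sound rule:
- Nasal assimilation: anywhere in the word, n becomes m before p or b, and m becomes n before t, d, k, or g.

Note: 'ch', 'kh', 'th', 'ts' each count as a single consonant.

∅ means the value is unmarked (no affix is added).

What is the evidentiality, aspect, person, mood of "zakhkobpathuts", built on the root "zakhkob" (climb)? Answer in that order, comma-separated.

inferred, perfective, 3rd person, optative

Segment: zakhkob-p-ath-uts.
evidentiality: -p → inferred.
aspect: ∅ → perfective.
person: -ath → 3rd person.
mood: -uts → optative.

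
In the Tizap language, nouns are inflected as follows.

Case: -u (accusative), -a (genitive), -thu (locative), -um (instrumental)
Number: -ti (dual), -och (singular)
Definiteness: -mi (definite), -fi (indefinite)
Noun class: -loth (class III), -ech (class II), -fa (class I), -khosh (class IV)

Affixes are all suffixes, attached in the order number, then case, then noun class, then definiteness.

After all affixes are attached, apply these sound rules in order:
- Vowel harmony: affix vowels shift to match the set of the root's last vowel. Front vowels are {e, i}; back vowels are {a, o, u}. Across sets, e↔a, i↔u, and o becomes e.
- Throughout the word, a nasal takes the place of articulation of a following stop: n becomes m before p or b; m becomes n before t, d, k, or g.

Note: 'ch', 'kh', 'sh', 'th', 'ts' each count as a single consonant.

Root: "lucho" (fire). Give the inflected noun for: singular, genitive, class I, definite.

Attach number singular -och → luchooch.
Attach case genitive -a → luchoocha.
Attach noun class class I -fa → luchoochafa.
Attach definiteness definite -mi → luchoochafami.
Apply vowel harmony: luchoochafami → luchoochafamu.
Nasal assimilation: no change.

luchoochafamu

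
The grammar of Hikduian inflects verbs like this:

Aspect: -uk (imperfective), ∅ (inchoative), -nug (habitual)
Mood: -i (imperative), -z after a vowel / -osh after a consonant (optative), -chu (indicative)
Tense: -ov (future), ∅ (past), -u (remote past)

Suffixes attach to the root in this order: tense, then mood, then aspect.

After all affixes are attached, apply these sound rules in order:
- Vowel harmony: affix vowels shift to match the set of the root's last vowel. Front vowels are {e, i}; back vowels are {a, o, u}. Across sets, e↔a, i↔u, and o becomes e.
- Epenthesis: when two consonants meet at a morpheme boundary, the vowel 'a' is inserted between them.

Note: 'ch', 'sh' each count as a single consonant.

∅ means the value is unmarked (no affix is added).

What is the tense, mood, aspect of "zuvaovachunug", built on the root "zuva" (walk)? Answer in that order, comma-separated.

Segment: zuva-ov-chu-nug.
tense: -ov → future.
mood: -chu → indicative.
aspect: -nug → habitual.

future, indicative, habitual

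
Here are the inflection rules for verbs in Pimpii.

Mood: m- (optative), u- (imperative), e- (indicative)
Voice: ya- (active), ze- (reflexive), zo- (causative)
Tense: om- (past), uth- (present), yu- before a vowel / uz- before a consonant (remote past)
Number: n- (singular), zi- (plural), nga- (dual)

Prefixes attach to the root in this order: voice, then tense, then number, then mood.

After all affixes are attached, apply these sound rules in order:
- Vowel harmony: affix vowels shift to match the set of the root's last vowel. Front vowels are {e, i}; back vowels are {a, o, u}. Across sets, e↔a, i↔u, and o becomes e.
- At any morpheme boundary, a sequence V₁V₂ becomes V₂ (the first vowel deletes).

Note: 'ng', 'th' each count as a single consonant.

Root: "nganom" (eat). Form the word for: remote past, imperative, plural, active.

Attach voice active ya- → yanganom.
Attach tense remote past uz- (before consonant 'y') → uzyanganom.
Attach number plural zi- → ziuzyanganom.
Attach mood imperative u- → uziuzyanganom.
Apply vowel harmony: uziuzyanganom → uzuuzyanganom.
Apply vowel deletion: uzuuzyanganom → uzuzyanganom.

uzuzyanganom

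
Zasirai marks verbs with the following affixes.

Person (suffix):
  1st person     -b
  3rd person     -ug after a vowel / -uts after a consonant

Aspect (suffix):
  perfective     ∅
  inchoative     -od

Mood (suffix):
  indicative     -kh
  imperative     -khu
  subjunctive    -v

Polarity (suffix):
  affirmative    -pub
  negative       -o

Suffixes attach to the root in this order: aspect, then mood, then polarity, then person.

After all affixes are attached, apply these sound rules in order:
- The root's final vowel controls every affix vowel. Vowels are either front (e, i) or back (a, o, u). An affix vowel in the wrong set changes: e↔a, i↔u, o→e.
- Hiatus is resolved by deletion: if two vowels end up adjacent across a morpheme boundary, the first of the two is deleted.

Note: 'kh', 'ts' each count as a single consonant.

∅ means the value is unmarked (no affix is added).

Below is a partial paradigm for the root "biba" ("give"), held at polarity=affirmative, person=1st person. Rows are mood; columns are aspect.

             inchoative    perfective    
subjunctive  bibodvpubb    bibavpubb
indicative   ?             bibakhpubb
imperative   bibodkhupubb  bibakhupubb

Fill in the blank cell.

Attach aspect inchoative -od → bibaod.
Attach mood indicative -kh → bibaodkh.
Attach polarity affirmative -pub → bibaodkhpub.
Attach person 1st person -b → bibaodkhpubb.
Vowel harmony: no change.
Apply vowel deletion: bibaodkhpubb → bibodkhpubb.

bibodkhpubb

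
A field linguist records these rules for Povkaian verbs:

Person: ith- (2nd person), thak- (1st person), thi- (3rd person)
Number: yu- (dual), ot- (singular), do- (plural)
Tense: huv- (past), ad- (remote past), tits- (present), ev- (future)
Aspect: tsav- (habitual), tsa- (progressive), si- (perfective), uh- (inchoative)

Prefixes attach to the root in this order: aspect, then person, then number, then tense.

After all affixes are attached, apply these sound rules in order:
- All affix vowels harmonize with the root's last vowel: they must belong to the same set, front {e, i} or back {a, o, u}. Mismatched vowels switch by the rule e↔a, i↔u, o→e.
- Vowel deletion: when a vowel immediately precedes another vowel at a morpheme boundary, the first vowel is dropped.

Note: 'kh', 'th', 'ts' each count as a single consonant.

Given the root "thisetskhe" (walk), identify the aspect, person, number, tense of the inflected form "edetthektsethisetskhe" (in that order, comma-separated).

Segment: ad-ot-thak-tsa-thisetskhe.
aspect: tsa- → progressive.
person: thak- → 1st person.
number: ot- → singular.
tense: ad- → remote past.

progressive, 1st person, singular, remote past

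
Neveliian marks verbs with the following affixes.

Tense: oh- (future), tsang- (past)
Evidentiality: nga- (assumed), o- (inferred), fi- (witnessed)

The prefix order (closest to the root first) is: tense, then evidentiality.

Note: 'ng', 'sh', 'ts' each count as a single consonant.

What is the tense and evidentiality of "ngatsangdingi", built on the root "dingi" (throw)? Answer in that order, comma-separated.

past, assumed

Segment: nga-tsang-dingi.
tense: tsang- → past.
evidentiality: nga- → assumed.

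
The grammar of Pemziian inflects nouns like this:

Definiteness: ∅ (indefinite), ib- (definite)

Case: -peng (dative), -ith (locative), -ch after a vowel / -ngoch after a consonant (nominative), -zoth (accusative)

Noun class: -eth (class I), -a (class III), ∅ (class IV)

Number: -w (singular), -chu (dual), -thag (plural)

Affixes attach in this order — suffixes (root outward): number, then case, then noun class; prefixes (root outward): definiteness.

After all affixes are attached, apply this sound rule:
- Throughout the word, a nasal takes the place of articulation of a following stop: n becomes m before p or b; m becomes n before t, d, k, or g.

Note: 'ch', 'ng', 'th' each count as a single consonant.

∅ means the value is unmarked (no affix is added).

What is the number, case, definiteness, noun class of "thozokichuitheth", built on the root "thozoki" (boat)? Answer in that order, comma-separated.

dual, locative, indefinite, class I

Segment: thozoki-chu-ith-eth.
number: -chu → dual.
case: -ith → locative.
definiteness: ∅ → indefinite.
noun class: -eth → class I.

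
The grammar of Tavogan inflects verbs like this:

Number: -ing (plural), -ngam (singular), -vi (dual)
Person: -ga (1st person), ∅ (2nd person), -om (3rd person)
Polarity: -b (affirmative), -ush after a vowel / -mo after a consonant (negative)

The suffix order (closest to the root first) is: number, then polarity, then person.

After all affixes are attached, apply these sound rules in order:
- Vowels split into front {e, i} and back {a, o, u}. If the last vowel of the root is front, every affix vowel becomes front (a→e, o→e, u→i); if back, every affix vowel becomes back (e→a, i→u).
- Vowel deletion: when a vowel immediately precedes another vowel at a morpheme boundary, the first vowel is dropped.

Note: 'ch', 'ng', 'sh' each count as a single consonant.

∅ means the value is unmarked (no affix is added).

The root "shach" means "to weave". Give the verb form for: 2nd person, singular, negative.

Attach number singular -ngam → shachngam.
Attach polarity negative -mo (after consonant 'm') → shachngammo.
person = 2nd person: zero marking, form stays shachngammo.
Vowel harmony: no change.
Vowel deletion: no change.

shachngammo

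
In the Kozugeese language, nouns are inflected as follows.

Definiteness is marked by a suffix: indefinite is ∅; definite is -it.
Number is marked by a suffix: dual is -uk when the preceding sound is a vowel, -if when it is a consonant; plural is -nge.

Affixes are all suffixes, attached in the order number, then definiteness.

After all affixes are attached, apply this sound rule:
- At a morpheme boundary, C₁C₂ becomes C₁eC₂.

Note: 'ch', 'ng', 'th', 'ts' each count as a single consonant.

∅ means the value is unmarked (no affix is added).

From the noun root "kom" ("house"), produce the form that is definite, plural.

komengeit

Attach number plural -nge → komnge.
Attach definiteness definite -it → komngeit.
Apply epenthesis: komngeit → komengeit.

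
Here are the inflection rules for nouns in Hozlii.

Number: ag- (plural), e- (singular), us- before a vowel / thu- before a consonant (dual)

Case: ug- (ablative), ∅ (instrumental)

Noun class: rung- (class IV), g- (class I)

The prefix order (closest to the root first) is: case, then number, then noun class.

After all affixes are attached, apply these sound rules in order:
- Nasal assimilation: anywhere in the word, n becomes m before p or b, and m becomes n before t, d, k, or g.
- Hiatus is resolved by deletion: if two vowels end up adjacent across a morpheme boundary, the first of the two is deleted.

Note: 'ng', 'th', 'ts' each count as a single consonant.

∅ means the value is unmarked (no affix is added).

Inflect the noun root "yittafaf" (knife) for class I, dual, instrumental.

gthuyittafaf

case = instrumental: zero marking, form stays yittafaf.
Attach number dual thu- (before consonant 'y') → thuyittafaf.
Attach noun class class I g- → gthuyittafaf.
Nasal assimilation: no change.
Vowel deletion: no change.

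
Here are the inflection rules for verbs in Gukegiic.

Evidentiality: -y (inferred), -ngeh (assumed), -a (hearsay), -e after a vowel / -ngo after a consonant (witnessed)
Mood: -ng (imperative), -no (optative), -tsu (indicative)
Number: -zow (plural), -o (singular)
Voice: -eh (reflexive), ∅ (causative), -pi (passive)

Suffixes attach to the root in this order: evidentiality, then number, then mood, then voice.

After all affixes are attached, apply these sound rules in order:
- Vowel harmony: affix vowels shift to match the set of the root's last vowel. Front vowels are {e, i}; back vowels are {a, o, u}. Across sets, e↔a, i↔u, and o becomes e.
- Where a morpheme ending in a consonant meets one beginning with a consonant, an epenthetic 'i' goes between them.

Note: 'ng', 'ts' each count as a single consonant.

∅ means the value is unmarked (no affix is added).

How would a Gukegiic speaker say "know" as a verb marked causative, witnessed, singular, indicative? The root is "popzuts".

Attach evidentiality witnessed -ngo (after consonant 'ts') → popzutsngo.
Attach number singular -o → popzutsngoo.
Attach mood indicative -tsu → popzutsngootsu.
voice = causative: zero marking, form stays popzutsngootsu.
Vowel harmony: no change.
Apply epenthesis: popzutsngootsu → popzutsingootsu.

popzutsingootsu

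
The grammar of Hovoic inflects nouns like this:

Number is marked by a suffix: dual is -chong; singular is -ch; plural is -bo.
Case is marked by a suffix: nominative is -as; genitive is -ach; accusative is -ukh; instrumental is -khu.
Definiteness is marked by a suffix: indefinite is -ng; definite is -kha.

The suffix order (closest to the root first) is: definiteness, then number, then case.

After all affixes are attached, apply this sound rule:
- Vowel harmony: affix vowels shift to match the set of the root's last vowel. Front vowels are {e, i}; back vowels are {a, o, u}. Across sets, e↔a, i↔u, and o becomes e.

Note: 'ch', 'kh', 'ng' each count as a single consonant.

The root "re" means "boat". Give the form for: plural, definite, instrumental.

rekhebekhi

Attach definiteness definite -kha → rekha.
Attach number plural -bo → rekhabo.
Attach case instrumental -khu → rekhabokhu.
Apply vowel harmony: rekhabokhu → rekhebekhi.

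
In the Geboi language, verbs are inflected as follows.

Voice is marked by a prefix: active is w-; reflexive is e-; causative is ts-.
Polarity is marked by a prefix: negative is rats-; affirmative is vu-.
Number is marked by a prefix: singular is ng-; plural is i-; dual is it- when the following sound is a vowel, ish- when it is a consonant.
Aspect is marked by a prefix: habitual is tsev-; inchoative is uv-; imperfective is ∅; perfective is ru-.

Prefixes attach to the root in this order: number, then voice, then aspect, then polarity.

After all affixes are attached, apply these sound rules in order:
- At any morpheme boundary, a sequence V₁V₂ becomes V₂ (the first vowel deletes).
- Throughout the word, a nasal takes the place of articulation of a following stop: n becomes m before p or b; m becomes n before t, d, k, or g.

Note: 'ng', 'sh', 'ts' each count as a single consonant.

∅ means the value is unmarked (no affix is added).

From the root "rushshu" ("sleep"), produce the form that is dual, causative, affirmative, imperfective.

vutsishrushshu

Attach number dual ish- (before consonant 'r') → ishrushshu.
Attach voice causative ts- → tsishrushshu.
aspect = imperfective: zero marking, form stays tsishrushshu.
Attach polarity affirmative vu- → vutsishrushshu.
Vowel deletion: no change.
Nasal assimilation: no change.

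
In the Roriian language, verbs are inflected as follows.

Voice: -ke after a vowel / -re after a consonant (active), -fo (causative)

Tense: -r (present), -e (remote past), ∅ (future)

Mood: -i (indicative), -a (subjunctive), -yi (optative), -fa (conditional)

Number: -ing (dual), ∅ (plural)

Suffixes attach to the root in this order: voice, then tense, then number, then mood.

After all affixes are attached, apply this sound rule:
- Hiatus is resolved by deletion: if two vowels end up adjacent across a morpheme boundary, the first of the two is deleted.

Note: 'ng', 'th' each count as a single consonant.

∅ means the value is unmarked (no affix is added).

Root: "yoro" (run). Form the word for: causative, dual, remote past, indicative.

yorofingi

Attach voice causative -fo → yorofo.
Attach tense remote past -e → yorofoe.
Attach number dual -ing → yorofoeing.
Attach mood indicative -i → yorofoeingi.
Apply vowel deletion: yorofoeingi → yorofingi.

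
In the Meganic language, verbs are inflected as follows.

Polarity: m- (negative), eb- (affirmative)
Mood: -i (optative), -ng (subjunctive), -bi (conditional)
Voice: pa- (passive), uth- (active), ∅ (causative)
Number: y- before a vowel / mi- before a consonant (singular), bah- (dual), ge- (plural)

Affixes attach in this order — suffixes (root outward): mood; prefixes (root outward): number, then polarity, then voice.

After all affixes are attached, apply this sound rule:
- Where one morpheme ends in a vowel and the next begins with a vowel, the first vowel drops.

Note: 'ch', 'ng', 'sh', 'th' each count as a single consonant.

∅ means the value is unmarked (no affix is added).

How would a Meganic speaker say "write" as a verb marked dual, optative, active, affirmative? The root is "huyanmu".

uthebbahhuyanmi

Attach number dual bah- → bahhuyanmu.
Attach polarity affirmative eb- → ebbahhuyanmu.
Attach voice active uth- → uthebbahhuyanmu.
Attach mood optative -i → uthebbahhuyanmui.
Apply vowel deletion: uthebbahhuyanmui → uthebbahhuyanmi.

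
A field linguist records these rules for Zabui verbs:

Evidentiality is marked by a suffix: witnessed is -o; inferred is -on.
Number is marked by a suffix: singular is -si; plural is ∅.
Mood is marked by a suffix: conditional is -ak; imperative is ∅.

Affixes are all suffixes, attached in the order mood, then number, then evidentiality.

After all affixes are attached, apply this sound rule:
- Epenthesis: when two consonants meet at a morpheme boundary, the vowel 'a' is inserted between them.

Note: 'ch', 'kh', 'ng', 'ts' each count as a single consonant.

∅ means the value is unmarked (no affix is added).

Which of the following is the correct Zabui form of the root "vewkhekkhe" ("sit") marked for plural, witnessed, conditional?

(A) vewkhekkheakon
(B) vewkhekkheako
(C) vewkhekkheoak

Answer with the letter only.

B

Attach mood conditional -ak → vewkhekkheak.
number = plural: zero marking, form stays vewkhekkheak.
Attach evidentiality witnessed -o → vewkhekkheako.
Epenthesis: no change.
So the correct form is vewkhekkheako, option (B).
(A) vewkhekkheakon is wrong: it uses inferred instead of witnessed for evidentiality.
(C) vewkhekkheoak is wrong: it has the affixes in the wrong order.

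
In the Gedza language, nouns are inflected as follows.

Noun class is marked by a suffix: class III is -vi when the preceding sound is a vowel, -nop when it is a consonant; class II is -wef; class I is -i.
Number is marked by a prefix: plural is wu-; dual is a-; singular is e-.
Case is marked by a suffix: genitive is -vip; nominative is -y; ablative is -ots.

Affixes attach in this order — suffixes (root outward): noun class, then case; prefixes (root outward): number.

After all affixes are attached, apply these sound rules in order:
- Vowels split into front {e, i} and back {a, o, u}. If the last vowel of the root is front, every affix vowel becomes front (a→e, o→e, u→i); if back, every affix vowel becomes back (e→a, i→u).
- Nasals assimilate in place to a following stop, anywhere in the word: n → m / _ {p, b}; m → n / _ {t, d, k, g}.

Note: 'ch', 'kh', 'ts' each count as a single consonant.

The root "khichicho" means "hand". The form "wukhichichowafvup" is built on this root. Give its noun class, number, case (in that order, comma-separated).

class II, plural, genitive

Segment: wu-khichicho-wef-vip.
noun class: -wef → class II.
number: wu- → plural.
case: -vip → genitive.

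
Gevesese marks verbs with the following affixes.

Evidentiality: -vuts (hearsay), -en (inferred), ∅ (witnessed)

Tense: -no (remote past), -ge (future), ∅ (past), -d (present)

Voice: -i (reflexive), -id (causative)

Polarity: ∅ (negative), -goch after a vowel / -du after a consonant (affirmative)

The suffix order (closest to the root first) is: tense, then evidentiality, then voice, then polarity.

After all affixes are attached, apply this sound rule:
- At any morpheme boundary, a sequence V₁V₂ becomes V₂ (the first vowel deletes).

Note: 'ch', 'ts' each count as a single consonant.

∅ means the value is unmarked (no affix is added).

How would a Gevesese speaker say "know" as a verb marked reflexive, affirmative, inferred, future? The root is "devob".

Attach tense future -ge → devobge.
Attach evidentiality inferred -en → devobgeen.
Attach voice reflexive -i → devobgeeni.
Attach polarity affirmative -goch (after vowel 'i') → devobgeenigoch.
Apply vowel deletion: devobgeenigoch → devobgenigoch.

devobgenigoch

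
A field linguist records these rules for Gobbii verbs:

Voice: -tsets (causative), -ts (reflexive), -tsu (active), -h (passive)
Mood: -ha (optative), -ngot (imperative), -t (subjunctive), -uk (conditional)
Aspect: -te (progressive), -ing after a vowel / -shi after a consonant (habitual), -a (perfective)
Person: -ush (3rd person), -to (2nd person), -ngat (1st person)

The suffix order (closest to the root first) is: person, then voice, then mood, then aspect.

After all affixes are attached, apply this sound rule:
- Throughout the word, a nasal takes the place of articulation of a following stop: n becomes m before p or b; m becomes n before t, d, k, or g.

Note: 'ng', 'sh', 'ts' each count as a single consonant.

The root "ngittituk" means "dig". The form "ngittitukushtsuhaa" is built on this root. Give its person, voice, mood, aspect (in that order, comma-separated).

Segment: ngittituk-ush-tsu-ha-a.
person: -ush → 3rd person.
voice: -tsu → active.
mood: -ha → optative.
aspect: -a → perfective.

3rd person, active, optative, perfective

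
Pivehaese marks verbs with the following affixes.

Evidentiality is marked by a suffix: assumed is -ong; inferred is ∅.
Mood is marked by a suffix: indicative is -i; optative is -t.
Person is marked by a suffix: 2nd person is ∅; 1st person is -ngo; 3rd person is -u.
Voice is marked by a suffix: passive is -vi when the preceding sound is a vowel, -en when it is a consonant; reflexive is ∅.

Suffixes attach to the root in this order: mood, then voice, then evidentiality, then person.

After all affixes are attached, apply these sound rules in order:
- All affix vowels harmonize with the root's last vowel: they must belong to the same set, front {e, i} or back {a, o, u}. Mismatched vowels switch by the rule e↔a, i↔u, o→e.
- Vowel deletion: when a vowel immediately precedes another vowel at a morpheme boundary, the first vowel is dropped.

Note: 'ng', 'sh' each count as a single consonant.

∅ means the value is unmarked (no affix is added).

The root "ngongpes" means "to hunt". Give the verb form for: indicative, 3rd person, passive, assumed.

Attach mood indicative -i → ngongpesi.
Attach voice passive -vi (after vowel 'i') → ngongpesivi.
Attach evidentiality assumed -ong → ngongpesiviong.
Attach person 3rd person -u → ngongpesiviongu.
Apply vowel harmony: ngongpesiviongu → ngongpesiviengi.
Apply vowel deletion: ngongpesiviengi → ngongpesivengi.

ngongpesivengi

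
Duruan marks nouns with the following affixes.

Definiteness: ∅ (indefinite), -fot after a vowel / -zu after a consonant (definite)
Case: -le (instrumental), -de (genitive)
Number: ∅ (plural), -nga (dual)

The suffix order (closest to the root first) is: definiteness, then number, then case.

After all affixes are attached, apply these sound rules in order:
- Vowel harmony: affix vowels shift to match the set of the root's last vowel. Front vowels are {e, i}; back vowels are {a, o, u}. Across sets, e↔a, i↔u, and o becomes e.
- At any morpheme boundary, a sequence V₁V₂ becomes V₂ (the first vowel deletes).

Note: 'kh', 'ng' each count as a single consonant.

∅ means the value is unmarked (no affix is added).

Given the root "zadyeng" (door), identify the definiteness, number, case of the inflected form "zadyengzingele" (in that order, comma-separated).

Segment: zadyeng-zu-nga-le.
definiteness: -fot/zu → definite.
number: -nga → dual.
case: -le → instrumental.

definite, dual, instrumental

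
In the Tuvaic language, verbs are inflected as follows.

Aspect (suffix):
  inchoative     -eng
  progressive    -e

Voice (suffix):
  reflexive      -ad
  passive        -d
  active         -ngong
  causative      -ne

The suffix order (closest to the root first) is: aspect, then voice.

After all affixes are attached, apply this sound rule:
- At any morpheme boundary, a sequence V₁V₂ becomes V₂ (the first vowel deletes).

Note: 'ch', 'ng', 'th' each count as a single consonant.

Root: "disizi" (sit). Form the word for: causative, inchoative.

disizengne

Attach aspect inchoative -eng → disizieng.
Attach voice causative -ne → disiziengne.
Apply vowel deletion: disiziengne → disizengne.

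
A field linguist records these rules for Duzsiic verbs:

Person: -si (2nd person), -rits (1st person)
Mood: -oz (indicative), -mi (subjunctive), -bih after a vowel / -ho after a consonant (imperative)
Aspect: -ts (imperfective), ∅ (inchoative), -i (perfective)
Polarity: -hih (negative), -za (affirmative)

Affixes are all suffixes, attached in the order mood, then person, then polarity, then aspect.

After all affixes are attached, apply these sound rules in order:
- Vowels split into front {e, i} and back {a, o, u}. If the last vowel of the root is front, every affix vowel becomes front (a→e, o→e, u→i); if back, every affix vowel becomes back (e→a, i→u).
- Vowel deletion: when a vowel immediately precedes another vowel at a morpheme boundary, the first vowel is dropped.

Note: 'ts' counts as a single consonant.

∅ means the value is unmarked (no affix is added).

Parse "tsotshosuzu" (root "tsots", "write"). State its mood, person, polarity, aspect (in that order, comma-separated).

Segment: tsots-ho-si-za-i.
mood: -bih/ho → imperative.
person: -si → 2nd person.
polarity: -za → affirmative.
aspect: -i → perfective.

imperative, 2nd person, affirmative, perfective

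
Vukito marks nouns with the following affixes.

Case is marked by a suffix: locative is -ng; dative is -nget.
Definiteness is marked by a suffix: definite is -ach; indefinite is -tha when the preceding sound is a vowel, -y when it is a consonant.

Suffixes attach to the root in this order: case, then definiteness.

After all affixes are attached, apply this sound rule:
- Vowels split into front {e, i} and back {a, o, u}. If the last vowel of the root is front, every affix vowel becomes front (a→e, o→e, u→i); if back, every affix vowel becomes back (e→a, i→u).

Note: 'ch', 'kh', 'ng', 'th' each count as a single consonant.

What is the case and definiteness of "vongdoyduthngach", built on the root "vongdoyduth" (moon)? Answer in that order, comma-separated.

Segment: vongdoyduth-ng-ach.
case: -ng → locative.
definiteness: -ach → definite.

locative, definite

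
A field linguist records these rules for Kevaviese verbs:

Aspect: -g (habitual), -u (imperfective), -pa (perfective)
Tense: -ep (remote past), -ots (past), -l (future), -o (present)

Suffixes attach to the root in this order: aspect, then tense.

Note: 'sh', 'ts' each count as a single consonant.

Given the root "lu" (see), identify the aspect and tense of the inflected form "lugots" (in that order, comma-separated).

habitual, past

Segment: lu-g-ots.
aspect: -g → habitual.
tense: -ots → past.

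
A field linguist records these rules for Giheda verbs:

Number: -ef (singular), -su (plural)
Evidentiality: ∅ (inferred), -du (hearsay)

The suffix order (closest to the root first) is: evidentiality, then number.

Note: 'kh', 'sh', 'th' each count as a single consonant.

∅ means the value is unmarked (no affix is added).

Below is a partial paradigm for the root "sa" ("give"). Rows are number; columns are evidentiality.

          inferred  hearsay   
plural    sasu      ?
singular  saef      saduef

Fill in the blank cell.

sadusu

Attach evidentiality hearsay -du → sadu.
Attach number plural -su → sadusu.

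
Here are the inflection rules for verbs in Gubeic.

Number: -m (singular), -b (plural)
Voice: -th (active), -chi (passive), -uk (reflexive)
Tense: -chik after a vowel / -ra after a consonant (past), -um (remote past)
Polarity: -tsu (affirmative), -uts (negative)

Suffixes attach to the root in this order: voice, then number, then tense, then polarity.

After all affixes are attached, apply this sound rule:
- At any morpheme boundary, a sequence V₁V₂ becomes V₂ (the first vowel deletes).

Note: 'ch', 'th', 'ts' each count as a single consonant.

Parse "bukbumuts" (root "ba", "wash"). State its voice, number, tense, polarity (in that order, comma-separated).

reflexive, plural, remote past, negative

Segment: ba-uk-b-um-uts.
voice: -uk → reflexive.
number: -b → plural.
tense: -um → remote past.
polarity: -uts → negative.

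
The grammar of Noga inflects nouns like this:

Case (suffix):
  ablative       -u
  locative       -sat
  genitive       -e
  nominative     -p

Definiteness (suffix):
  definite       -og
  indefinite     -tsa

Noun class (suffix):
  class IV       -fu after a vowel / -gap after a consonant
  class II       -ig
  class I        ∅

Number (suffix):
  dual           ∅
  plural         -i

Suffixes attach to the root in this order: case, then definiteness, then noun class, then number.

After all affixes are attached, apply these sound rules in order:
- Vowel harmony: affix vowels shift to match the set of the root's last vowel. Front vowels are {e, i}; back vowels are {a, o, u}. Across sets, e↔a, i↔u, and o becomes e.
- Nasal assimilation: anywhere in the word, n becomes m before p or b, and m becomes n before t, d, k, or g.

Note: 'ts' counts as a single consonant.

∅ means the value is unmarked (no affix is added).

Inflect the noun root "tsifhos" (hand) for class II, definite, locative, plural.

Attach case locative -sat → tsifhossat.
Attach definiteness definite -og → tsifhossatog.
Attach noun class class II -ig → tsifhossatogig.
Attach number plural -i → tsifhossatogigi.
Apply vowel harmony: tsifhossatogigi → tsifhossatogugu.
Nasal assimilation: no change.

tsifhossatogugu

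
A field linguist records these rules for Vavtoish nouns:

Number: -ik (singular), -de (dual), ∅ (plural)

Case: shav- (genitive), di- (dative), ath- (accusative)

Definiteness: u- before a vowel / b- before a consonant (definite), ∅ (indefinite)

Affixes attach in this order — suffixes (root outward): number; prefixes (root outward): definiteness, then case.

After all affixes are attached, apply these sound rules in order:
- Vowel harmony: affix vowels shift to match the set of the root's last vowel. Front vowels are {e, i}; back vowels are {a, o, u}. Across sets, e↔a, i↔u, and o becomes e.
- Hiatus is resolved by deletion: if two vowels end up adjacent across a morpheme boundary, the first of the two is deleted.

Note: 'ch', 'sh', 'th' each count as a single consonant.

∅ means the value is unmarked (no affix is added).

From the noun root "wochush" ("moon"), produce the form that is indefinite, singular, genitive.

shavwochushuk

definiteness = indefinite: zero marking, form stays wochush.
Attach number singular -ik → wochushik.
Attach case genitive shav- → shavwochushik.
Apply vowel harmony: shavwochushik → shavwochushuk.
Vowel deletion: no change.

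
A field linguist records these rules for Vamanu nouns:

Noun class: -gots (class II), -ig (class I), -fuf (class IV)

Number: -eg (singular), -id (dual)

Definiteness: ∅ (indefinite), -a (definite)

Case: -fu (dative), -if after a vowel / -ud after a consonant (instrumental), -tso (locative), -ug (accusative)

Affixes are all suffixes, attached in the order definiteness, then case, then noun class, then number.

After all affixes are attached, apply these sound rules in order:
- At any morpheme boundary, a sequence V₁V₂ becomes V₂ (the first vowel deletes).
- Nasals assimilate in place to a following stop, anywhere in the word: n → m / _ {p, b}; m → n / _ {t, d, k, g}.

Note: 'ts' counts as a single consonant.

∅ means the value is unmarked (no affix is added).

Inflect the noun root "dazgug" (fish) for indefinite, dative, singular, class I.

definiteness = indefinite: zero marking, form stays dazgug.
Attach case dative -fu → dazgugfu.
Attach noun class class I -ig → dazgugfuig.
Attach number singular -eg → dazgugfuigeg.
Apply vowel deletion: dazgugfuigeg → dazgugfigeg.
Nasal assimilation: no change.

dazgugfigeg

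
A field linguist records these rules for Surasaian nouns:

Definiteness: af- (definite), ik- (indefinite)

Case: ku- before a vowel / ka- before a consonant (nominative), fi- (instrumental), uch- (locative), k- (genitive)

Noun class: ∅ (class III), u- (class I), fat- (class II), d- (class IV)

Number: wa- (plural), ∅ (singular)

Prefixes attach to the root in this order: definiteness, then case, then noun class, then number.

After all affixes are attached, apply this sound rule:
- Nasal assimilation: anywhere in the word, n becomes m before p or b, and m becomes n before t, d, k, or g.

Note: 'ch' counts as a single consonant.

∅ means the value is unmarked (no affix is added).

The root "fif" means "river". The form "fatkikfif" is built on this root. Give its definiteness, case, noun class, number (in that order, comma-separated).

Segment: fat-k-ik-fif.
definiteness: ik- → indefinite.
case: k- → genitive.
noun class: fat- → class II.
number: ∅ → singular.

indefinite, genitive, class II, singular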